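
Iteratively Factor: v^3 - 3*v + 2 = (v + 2)*(v^2 - 2*v + 1) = (v - 1)*(v + 2)*(v - 1)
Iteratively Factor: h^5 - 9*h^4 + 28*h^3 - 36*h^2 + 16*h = (h - 4)*(h^4 - 5*h^3 + 8*h^2 - 4*h) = (h - 4)*(h - 2)*(h^3 - 3*h^2 + 2*h) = (h - 4)*(h - 2)^2*(h^2 - h) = h*(h - 4)*(h - 2)^2*(h - 1)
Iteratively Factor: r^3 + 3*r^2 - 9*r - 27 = (r + 3)*(r^2 - 9) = (r + 3)^2*(r - 3)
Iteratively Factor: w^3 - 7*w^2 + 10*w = (w - 2)*(w^2 - 5*w) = (w - 5)*(w - 2)*(w)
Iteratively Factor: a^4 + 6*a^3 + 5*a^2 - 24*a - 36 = (a + 2)*(a^3 + 4*a^2 - 3*a - 18) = (a - 2)*(a + 2)*(a^2 + 6*a + 9) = (a - 2)*(a + 2)*(a + 3)*(a + 3)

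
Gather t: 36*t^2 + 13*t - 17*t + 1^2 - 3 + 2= 36*t^2 - 4*t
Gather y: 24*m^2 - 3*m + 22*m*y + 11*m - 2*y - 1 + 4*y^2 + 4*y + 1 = 24*m^2 + 8*m + 4*y^2 + y*(22*m + 2)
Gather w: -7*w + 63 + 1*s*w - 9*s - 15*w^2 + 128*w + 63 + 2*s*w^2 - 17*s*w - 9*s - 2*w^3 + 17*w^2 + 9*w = -18*s - 2*w^3 + w^2*(2*s + 2) + w*(130 - 16*s) + 126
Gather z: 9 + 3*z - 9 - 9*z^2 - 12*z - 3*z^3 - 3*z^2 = -3*z^3 - 12*z^2 - 9*z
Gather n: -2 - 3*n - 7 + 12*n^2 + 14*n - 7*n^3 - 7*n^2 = -7*n^3 + 5*n^2 + 11*n - 9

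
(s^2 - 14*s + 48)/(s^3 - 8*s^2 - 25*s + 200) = (s - 6)/(s^2 - 25)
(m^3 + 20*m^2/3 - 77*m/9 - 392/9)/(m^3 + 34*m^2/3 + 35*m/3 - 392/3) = (m + 7/3)/(m + 7)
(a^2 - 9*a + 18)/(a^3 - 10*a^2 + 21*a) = (a - 6)/(a*(a - 7))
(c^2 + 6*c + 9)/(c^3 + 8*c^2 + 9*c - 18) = (c + 3)/(c^2 + 5*c - 6)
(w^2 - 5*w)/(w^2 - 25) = w/(w + 5)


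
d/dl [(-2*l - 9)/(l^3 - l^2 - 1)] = (-2*l^3 + 2*l^2 + l*(2*l + 9)*(3*l - 2) + 2)/(-l^3 + l^2 + 1)^2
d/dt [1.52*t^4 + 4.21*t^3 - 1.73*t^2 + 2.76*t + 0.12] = 6.08*t^3 + 12.63*t^2 - 3.46*t + 2.76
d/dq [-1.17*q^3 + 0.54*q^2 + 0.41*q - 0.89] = -3.51*q^2 + 1.08*q + 0.41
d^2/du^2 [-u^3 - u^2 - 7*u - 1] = -6*u - 2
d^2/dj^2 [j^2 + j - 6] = 2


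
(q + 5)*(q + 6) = q^2 + 11*q + 30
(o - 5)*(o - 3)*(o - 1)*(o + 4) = o^4 - 5*o^3 - 13*o^2 + 77*o - 60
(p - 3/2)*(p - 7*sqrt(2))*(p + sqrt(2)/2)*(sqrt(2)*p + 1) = sqrt(2)*p^4 - 12*p^3 - 3*sqrt(2)*p^3/2 - 27*sqrt(2)*p^2/2 + 18*p^2 - 7*p + 81*sqrt(2)*p/4 + 21/2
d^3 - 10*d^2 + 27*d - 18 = (d - 6)*(d - 3)*(d - 1)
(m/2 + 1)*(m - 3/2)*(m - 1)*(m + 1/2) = m^4/2 - 15*m^2/8 + 5*m/8 + 3/4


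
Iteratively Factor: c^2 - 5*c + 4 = (c - 4)*(c - 1)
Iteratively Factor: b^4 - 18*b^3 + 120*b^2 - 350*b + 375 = (b - 5)*(b^3 - 13*b^2 + 55*b - 75) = (b - 5)^2*(b^2 - 8*b + 15) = (b - 5)^2*(b - 3)*(b - 5)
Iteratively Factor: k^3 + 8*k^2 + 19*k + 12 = (k + 1)*(k^2 + 7*k + 12) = (k + 1)*(k + 4)*(k + 3)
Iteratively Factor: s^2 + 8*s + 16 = (s + 4)*(s + 4)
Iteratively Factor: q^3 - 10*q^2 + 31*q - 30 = (q - 2)*(q^2 - 8*q + 15) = (q - 3)*(q - 2)*(q - 5)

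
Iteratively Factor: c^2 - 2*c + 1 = (c - 1)*(c - 1)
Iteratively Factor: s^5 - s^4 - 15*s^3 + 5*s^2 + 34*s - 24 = (s + 3)*(s^4 - 4*s^3 - 3*s^2 + 14*s - 8) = (s - 1)*(s + 3)*(s^3 - 3*s^2 - 6*s + 8) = (s - 1)*(s + 2)*(s + 3)*(s^2 - 5*s + 4) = (s - 1)^2*(s + 2)*(s + 3)*(s - 4)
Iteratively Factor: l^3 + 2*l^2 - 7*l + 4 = (l - 1)*(l^2 + 3*l - 4) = (l - 1)^2*(l + 4)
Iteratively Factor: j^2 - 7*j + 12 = (j - 4)*(j - 3)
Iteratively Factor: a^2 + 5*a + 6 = (a + 2)*(a + 3)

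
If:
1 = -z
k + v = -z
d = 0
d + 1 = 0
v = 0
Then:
No Solution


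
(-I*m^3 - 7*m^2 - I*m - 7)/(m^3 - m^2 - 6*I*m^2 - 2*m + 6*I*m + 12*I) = (-I*m^3 - 7*m^2 - I*m - 7)/(m^3 + m^2*(-1 - 6*I) + m*(-2 + 6*I) + 12*I)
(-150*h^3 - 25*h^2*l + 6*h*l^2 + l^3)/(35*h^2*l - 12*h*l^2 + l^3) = (-30*h^2 - 11*h*l - l^2)/(l*(7*h - l))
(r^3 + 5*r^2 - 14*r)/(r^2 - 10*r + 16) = r*(r + 7)/(r - 8)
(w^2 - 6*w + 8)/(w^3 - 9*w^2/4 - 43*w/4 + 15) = 4*(w - 2)/(4*w^2 + 7*w - 15)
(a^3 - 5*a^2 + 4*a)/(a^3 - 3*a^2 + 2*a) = (a - 4)/(a - 2)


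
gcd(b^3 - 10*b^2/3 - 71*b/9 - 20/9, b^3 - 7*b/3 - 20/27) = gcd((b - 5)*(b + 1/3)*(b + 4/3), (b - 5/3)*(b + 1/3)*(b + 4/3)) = b^2 + 5*b/3 + 4/9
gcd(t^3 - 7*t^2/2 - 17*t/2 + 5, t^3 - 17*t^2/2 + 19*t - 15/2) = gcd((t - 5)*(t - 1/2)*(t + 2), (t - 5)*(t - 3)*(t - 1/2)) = t^2 - 11*t/2 + 5/2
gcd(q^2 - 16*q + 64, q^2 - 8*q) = q - 8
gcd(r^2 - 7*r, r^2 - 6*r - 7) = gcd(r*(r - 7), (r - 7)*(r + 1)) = r - 7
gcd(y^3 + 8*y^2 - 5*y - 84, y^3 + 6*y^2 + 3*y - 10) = 1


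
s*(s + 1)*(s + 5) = s^3 + 6*s^2 + 5*s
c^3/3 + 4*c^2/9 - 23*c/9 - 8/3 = (c/3 + 1)*(c - 8/3)*(c + 1)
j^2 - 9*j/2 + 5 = (j - 5/2)*(j - 2)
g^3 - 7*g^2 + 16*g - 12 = (g - 3)*(g - 2)^2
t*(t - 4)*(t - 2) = t^3 - 6*t^2 + 8*t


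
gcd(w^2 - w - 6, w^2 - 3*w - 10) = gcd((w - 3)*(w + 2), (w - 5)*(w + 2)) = w + 2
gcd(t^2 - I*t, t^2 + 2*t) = t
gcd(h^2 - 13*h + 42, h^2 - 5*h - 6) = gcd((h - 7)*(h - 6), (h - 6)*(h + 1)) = h - 6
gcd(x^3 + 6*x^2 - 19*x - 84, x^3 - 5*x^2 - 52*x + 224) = x^2 + 3*x - 28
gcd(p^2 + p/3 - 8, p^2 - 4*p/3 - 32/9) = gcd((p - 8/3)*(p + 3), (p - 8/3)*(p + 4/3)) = p - 8/3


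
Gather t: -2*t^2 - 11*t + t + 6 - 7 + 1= -2*t^2 - 10*t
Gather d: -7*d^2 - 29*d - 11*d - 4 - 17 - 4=-7*d^2 - 40*d - 25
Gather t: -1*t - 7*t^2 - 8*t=-7*t^2 - 9*t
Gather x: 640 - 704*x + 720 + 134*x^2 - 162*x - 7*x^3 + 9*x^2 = -7*x^3 + 143*x^2 - 866*x + 1360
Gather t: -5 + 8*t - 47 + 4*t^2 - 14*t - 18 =4*t^2 - 6*t - 70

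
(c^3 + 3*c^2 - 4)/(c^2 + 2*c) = c + 1 - 2/c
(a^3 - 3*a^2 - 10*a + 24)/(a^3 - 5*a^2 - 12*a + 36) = (a - 4)/(a - 6)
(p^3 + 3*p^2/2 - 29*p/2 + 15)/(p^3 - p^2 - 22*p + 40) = (p - 3/2)/(p - 4)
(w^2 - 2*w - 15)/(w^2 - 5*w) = (w + 3)/w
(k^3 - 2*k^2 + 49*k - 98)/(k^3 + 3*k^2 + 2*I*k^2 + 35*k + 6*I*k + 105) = (k^2 - k*(2 + 7*I) + 14*I)/(k^2 + k*(3 - 5*I) - 15*I)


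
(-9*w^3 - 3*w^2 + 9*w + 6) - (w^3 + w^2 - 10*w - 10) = -10*w^3 - 4*w^2 + 19*w + 16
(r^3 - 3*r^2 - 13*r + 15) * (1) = r^3 - 3*r^2 - 13*r + 15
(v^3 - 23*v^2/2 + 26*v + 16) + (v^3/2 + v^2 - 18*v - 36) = 3*v^3/2 - 21*v^2/2 + 8*v - 20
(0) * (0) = 0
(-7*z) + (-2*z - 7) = -9*z - 7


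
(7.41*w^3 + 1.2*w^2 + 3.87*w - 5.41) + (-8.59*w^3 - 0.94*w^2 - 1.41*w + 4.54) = -1.18*w^3 + 0.26*w^2 + 2.46*w - 0.87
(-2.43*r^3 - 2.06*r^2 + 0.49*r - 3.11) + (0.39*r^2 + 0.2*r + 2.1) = -2.43*r^3 - 1.67*r^2 + 0.69*r - 1.01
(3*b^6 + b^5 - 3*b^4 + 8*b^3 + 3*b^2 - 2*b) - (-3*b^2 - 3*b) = 3*b^6 + b^5 - 3*b^4 + 8*b^3 + 6*b^2 + b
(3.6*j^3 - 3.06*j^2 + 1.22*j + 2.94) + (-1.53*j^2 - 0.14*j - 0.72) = 3.6*j^3 - 4.59*j^2 + 1.08*j + 2.22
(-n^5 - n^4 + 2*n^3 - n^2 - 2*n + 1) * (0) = 0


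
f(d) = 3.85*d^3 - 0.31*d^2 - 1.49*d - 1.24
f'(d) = 11.55*d^2 - 0.62*d - 1.49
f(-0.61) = -1.32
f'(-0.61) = 3.19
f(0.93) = 0.20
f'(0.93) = 7.92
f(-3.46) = -159.27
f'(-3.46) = 138.93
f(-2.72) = -76.96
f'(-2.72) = 85.65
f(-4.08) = -261.80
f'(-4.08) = 193.31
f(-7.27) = -1486.12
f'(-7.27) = 613.47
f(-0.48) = -1.02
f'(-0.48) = 1.47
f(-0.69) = -1.62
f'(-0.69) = 4.44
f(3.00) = 95.45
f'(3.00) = 100.60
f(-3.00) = -103.51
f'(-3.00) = 104.32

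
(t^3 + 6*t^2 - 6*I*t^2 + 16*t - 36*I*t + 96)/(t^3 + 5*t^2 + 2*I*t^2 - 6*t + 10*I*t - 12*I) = (t - 8*I)/(t - 1)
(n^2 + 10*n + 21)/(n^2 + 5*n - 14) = (n + 3)/(n - 2)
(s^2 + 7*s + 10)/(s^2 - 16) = (s^2 + 7*s + 10)/(s^2 - 16)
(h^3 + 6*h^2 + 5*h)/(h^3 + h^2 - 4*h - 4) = h*(h + 5)/(h^2 - 4)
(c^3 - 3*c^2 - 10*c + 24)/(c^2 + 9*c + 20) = (c^3 - 3*c^2 - 10*c + 24)/(c^2 + 9*c + 20)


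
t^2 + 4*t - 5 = (t - 1)*(t + 5)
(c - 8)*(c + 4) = c^2 - 4*c - 32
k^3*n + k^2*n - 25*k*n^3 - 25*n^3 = (k - 5*n)*(k + 5*n)*(k*n + n)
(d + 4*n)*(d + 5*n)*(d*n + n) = d^3*n + 9*d^2*n^2 + d^2*n + 20*d*n^3 + 9*d*n^2 + 20*n^3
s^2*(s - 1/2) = s^3 - s^2/2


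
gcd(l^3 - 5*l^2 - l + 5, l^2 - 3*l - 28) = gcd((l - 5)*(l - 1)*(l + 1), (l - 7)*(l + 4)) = 1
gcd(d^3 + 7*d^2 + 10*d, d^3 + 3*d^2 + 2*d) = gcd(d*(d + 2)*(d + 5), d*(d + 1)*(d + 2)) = d^2 + 2*d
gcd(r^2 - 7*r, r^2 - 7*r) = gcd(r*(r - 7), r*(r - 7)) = r^2 - 7*r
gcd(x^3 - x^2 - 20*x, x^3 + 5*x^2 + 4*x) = x^2 + 4*x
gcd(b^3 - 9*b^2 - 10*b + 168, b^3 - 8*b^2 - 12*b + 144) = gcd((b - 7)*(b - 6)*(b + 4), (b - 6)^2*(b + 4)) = b^2 - 2*b - 24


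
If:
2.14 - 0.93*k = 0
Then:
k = 2.30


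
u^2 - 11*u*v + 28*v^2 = (u - 7*v)*(u - 4*v)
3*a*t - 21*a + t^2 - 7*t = (3*a + t)*(t - 7)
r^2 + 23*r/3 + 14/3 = (r + 2/3)*(r + 7)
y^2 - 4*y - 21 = (y - 7)*(y + 3)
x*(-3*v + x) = -3*v*x + x^2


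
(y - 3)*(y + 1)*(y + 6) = y^3 + 4*y^2 - 15*y - 18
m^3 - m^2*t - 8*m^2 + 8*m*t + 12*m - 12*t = (m - 6)*(m - 2)*(m - t)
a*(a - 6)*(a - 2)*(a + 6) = a^4 - 2*a^3 - 36*a^2 + 72*a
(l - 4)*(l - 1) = l^2 - 5*l + 4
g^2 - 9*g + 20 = (g - 5)*(g - 4)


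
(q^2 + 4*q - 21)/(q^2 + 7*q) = (q - 3)/q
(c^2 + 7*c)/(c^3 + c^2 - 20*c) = (c + 7)/(c^2 + c - 20)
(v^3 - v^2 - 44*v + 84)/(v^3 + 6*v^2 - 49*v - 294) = (v^2 - 8*v + 12)/(v^2 - v - 42)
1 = 1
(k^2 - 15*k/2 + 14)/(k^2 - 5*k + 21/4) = 2*(k - 4)/(2*k - 3)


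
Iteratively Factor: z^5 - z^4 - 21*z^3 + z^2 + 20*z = (z - 1)*(z^4 - 21*z^2 - 20*z) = z*(z - 1)*(z^3 - 21*z - 20) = z*(z - 1)*(z + 4)*(z^2 - 4*z - 5) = z*(z - 5)*(z - 1)*(z + 4)*(z + 1)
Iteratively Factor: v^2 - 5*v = (v)*(v - 5)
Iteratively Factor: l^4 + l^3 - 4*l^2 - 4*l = (l)*(l^3 + l^2 - 4*l - 4) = l*(l - 2)*(l^2 + 3*l + 2) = l*(l - 2)*(l + 1)*(l + 2)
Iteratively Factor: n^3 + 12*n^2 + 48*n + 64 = (n + 4)*(n^2 + 8*n + 16) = (n + 4)^2*(n + 4)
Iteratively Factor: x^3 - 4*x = (x)*(x^2 - 4) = x*(x + 2)*(x - 2)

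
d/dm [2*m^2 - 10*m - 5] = 4*m - 10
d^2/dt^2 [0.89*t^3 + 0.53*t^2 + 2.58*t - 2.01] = 5.34*t + 1.06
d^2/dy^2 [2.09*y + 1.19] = 0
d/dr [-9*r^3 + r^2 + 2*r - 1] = -27*r^2 + 2*r + 2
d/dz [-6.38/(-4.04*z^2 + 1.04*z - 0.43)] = (6.6352 - 51.5504*z)/(4.04*z^2 - 1.04*z + 0.43)^2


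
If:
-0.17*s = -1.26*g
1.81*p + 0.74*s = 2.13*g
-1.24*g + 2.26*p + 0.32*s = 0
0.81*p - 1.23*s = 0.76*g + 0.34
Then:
No Solution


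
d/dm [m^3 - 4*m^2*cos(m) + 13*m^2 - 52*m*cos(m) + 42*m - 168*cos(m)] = 4*m^2*sin(m) + 3*m^2 + 52*m*sin(m) - 8*m*cos(m) + 26*m + 168*sin(m) - 52*cos(m) + 42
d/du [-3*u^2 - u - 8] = -6*u - 1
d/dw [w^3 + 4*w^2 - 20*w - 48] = 3*w^2 + 8*w - 20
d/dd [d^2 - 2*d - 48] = 2*d - 2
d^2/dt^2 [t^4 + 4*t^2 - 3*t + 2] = 12*t^2 + 8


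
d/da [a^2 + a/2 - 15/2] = 2*a + 1/2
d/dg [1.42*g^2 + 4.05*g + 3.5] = 2.84*g + 4.05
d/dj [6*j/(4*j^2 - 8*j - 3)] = 6*(4*j^2 - 8*j*(j - 1) - 8*j - 3)/(-4*j^2 + 8*j + 3)^2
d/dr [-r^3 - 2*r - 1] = -3*r^2 - 2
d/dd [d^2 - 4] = 2*d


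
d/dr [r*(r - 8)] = 2*r - 8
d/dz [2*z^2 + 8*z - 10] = 4*z + 8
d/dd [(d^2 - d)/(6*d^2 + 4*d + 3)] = (10*d^2 + 6*d - 3)/(36*d^4 + 48*d^3 + 52*d^2 + 24*d + 9)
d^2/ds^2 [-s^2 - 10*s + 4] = -2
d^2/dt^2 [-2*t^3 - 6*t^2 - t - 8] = -12*t - 12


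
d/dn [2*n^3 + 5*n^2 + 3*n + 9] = 6*n^2 + 10*n + 3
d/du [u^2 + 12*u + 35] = 2*u + 12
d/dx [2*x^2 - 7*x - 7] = 4*x - 7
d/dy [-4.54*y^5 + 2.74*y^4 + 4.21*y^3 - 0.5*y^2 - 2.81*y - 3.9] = -22.7*y^4 + 10.96*y^3 + 12.63*y^2 - 1.0*y - 2.81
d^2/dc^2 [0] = 0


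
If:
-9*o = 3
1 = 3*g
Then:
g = 1/3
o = -1/3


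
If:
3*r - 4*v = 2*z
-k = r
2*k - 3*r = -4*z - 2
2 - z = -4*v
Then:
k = -14/3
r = 14/3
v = 5/6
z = 16/3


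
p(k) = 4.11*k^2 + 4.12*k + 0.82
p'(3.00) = 28.78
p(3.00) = 50.17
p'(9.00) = 78.10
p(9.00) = 370.81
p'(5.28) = 47.52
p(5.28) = 137.15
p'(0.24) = 6.09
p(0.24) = 2.05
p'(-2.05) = -12.73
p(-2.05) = 9.65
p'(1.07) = 12.92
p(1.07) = 9.93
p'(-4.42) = -32.21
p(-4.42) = 62.90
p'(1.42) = 15.79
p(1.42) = 14.96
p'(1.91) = 19.82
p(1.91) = 23.68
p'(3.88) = 36.01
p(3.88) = 78.68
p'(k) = 8.22*k + 4.12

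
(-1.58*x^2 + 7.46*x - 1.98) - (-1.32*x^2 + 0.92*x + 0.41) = -0.26*x^2 + 6.54*x - 2.39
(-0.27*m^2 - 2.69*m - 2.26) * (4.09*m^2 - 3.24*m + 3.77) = -1.1043*m^4 - 10.1273*m^3 - 1.5457*m^2 - 2.8189*m - 8.5202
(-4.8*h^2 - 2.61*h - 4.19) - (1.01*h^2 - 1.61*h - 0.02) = -5.81*h^2 - 1.0*h - 4.17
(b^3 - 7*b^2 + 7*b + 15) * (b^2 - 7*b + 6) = b^5 - 14*b^4 + 62*b^3 - 76*b^2 - 63*b + 90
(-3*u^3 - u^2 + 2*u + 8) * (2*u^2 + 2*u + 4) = -6*u^5 - 8*u^4 - 10*u^3 + 16*u^2 + 24*u + 32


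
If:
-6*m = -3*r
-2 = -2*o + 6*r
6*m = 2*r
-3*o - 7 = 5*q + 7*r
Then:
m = 0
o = 1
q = -2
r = 0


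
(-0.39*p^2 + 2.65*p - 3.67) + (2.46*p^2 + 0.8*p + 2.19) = 2.07*p^2 + 3.45*p - 1.48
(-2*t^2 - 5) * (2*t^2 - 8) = -4*t^4 + 6*t^2 + 40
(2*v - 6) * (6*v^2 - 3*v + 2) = 12*v^3 - 42*v^2 + 22*v - 12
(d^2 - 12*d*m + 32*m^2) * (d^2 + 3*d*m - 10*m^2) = d^4 - 9*d^3*m - 14*d^2*m^2 + 216*d*m^3 - 320*m^4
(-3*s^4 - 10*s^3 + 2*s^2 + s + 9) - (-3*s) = -3*s^4 - 10*s^3 + 2*s^2 + 4*s + 9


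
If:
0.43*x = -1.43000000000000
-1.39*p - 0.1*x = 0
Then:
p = 0.24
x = -3.33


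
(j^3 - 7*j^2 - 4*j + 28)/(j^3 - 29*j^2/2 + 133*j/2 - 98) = 2*(j^2 - 4)/(2*j^2 - 15*j + 28)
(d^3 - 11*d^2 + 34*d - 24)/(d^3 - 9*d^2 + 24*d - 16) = (d - 6)/(d - 4)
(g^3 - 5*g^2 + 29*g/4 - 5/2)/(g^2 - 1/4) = (2*g^2 - 9*g + 10)/(2*g + 1)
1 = 1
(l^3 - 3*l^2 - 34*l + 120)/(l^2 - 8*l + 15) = (l^2 + 2*l - 24)/(l - 3)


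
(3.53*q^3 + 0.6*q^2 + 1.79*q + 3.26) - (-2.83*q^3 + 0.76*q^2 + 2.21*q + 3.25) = 6.36*q^3 - 0.16*q^2 - 0.42*q + 0.00999999999999979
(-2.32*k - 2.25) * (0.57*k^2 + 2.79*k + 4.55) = -1.3224*k^3 - 7.7553*k^2 - 16.8335*k - 10.2375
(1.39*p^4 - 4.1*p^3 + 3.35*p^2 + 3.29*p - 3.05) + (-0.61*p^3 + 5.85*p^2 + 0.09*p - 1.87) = 1.39*p^4 - 4.71*p^3 + 9.2*p^2 + 3.38*p - 4.92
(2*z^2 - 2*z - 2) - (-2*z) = 2*z^2 - 2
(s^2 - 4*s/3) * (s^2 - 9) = s^4 - 4*s^3/3 - 9*s^2 + 12*s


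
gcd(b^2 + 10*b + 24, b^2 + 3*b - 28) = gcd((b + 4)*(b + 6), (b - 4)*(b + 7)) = 1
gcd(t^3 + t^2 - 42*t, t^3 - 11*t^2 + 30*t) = t^2 - 6*t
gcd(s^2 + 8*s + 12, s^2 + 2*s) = s + 2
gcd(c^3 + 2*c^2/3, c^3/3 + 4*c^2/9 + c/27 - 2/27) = c + 2/3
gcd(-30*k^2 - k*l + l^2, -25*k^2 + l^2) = 5*k + l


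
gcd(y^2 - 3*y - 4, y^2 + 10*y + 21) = 1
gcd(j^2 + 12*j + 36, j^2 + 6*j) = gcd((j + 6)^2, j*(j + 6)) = j + 6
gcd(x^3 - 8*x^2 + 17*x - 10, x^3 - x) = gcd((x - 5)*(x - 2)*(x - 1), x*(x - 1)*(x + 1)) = x - 1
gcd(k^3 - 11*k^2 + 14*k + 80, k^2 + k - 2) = k + 2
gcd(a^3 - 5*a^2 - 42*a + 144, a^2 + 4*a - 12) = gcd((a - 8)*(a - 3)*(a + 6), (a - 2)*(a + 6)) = a + 6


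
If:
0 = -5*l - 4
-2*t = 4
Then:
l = -4/5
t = -2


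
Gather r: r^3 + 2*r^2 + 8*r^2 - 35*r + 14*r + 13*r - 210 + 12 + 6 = r^3 + 10*r^2 - 8*r - 192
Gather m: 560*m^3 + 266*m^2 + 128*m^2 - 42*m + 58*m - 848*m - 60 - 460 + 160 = 560*m^3 + 394*m^2 - 832*m - 360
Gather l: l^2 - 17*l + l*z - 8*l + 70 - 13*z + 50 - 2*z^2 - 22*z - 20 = l^2 + l*(z - 25) - 2*z^2 - 35*z + 100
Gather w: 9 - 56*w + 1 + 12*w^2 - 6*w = 12*w^2 - 62*w + 10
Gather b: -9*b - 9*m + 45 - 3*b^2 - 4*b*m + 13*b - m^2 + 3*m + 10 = -3*b^2 + b*(4 - 4*m) - m^2 - 6*m + 55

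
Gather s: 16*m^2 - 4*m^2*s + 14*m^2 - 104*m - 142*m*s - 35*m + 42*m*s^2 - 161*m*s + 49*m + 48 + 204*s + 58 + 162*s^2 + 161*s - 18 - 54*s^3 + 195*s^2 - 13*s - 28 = 30*m^2 - 90*m - 54*s^3 + s^2*(42*m + 357) + s*(-4*m^2 - 303*m + 352) + 60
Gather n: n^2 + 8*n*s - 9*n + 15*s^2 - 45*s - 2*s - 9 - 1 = n^2 + n*(8*s - 9) + 15*s^2 - 47*s - 10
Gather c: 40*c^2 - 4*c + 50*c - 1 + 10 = 40*c^2 + 46*c + 9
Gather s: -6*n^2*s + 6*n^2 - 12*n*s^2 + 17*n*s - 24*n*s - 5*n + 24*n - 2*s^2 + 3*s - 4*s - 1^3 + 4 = 6*n^2 + 19*n + s^2*(-12*n - 2) + s*(-6*n^2 - 7*n - 1) + 3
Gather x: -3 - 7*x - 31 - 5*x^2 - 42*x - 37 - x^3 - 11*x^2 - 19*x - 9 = -x^3 - 16*x^2 - 68*x - 80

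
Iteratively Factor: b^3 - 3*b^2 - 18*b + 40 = (b - 2)*(b^2 - b - 20) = (b - 5)*(b - 2)*(b + 4)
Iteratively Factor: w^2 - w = (w - 1)*(w)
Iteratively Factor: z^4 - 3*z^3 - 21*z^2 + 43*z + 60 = (z + 4)*(z^3 - 7*z^2 + 7*z + 15) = (z - 5)*(z + 4)*(z^2 - 2*z - 3) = (z - 5)*(z + 1)*(z + 4)*(z - 3)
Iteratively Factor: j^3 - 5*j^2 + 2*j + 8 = (j - 4)*(j^2 - j - 2) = (j - 4)*(j - 2)*(j + 1)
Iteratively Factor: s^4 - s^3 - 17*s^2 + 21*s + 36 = (s + 4)*(s^3 - 5*s^2 + 3*s + 9) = (s - 3)*(s + 4)*(s^2 - 2*s - 3) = (s - 3)*(s + 1)*(s + 4)*(s - 3)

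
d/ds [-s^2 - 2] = -2*s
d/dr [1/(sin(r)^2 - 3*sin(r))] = (3 - 2*sin(r))*cos(r)/((sin(r) - 3)^2*sin(r)^2)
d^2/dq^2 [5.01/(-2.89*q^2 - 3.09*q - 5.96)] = (83.688042*q^2 + 89.479602*q - 5.01*(5.78*q + 3.09)*(11.56*q + 6.18) + 172.588488)/(2.89*q^2 + 3.09*q + 5.96)^3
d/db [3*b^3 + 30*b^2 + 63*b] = 9*b^2 + 60*b + 63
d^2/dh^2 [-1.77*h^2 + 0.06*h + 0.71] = -3.54000000000000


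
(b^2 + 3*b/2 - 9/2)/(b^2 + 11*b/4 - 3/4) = 2*(2*b - 3)/(4*b - 1)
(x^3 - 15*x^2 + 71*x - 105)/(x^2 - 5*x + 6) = (x^2 - 12*x + 35)/(x - 2)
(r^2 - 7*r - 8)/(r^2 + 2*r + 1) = (r - 8)/(r + 1)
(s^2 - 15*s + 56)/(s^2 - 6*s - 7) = (s - 8)/(s + 1)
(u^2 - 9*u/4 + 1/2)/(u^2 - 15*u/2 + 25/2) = (4*u^2 - 9*u + 2)/(2*(2*u^2 - 15*u + 25))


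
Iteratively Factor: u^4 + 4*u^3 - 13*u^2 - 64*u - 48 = (u + 3)*(u^3 + u^2 - 16*u - 16) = (u + 3)*(u + 4)*(u^2 - 3*u - 4) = (u + 1)*(u + 3)*(u + 4)*(u - 4)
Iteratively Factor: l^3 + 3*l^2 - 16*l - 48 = (l + 4)*(l^2 - l - 12) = (l - 4)*(l + 4)*(l + 3)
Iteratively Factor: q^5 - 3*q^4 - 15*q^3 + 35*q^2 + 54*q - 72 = (q - 3)*(q^4 - 15*q^2 - 10*q + 24) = (q - 3)*(q + 3)*(q^3 - 3*q^2 - 6*q + 8) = (q - 3)*(q - 1)*(q + 3)*(q^2 - 2*q - 8) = (q - 3)*(q - 1)*(q + 2)*(q + 3)*(q - 4)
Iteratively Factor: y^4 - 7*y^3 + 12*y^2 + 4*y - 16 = (y - 2)*(y^3 - 5*y^2 + 2*y + 8) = (y - 4)*(y - 2)*(y^2 - y - 2) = (y - 4)*(y - 2)^2*(y + 1)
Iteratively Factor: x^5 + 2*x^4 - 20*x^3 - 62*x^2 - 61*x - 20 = (x + 1)*(x^4 + x^3 - 21*x^2 - 41*x - 20) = (x + 1)^2*(x^3 - 21*x - 20) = (x + 1)^2*(x + 4)*(x^2 - 4*x - 5) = (x - 5)*(x + 1)^2*(x + 4)*(x + 1)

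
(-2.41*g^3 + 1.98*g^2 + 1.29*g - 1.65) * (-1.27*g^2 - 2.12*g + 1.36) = 3.0607*g^5 + 2.5946*g^4 - 9.1135*g^3 + 2.0535*g^2 + 5.2524*g - 2.244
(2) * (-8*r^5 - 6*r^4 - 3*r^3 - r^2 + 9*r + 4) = -16*r^5 - 12*r^4 - 6*r^3 - 2*r^2 + 18*r + 8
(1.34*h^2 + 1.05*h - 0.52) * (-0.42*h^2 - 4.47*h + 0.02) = -0.5628*h^4 - 6.4308*h^3 - 4.4483*h^2 + 2.3454*h - 0.0104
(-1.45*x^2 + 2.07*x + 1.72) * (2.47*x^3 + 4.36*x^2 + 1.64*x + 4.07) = -3.5815*x^5 - 1.2091*x^4 + 10.8956*x^3 + 4.9925*x^2 + 11.2457*x + 7.0004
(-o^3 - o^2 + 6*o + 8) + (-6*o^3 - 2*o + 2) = -7*o^3 - o^2 + 4*o + 10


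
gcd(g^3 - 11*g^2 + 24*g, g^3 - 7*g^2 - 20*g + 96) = g^2 - 11*g + 24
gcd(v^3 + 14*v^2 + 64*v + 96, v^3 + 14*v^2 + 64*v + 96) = v^3 + 14*v^2 + 64*v + 96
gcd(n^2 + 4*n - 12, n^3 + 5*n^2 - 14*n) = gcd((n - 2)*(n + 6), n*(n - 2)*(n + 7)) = n - 2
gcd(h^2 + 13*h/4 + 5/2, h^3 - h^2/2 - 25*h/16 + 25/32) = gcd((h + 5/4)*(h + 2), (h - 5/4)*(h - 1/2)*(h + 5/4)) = h + 5/4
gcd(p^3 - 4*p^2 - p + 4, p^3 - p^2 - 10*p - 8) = p^2 - 3*p - 4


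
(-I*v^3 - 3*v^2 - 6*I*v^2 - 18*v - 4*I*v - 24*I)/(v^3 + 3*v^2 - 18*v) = (-I*v^2 - 3*v - 4*I)/(v*(v - 3))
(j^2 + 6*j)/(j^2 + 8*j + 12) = j/(j + 2)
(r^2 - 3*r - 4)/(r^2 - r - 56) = (-r^2 + 3*r + 4)/(-r^2 + r + 56)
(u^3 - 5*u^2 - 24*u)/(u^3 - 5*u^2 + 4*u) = (u^2 - 5*u - 24)/(u^2 - 5*u + 4)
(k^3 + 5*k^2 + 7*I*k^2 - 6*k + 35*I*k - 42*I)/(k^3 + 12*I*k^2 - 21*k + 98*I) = (k^2 + 5*k - 6)/(k^2 + 5*I*k + 14)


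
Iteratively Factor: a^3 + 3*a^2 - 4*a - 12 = (a + 2)*(a^2 + a - 6) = (a + 2)*(a + 3)*(a - 2)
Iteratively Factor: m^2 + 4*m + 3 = (m + 1)*(m + 3)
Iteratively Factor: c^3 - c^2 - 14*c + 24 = (c - 2)*(c^2 + c - 12) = (c - 2)*(c + 4)*(c - 3)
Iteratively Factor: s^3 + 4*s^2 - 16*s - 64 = (s - 4)*(s^2 + 8*s + 16) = (s - 4)*(s + 4)*(s + 4)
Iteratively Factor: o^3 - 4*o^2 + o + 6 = (o + 1)*(o^2 - 5*o + 6) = (o - 2)*(o + 1)*(o - 3)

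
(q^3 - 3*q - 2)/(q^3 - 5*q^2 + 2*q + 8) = (q + 1)/(q - 4)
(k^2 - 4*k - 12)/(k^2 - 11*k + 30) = (k + 2)/(k - 5)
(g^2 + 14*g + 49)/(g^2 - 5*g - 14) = (g^2 + 14*g + 49)/(g^2 - 5*g - 14)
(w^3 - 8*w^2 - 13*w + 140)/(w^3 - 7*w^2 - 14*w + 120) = (w - 7)/(w - 6)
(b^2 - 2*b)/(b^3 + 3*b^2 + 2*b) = (b - 2)/(b^2 + 3*b + 2)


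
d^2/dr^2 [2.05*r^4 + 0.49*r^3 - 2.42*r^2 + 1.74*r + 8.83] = 24.6*r^2 + 2.94*r - 4.84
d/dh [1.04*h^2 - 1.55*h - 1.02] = 2.08*h - 1.55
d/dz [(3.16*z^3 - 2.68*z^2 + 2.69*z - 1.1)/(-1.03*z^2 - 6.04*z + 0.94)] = (-3.2548*z^4 - 38.1728*z^3 + 27.8691*z^2 - 7.3044*z - 4.1154)/(1.0609*z^4 + 12.4424*z^3 + 34.5452*z^2 - 11.3552*z + 0.8836)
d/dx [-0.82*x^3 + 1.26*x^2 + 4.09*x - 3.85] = -2.46*x^2 + 2.52*x + 4.09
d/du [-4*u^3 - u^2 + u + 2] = -12*u^2 - 2*u + 1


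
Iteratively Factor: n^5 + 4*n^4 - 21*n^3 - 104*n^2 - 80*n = (n + 4)*(n^4 - 21*n^2 - 20*n) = (n - 5)*(n + 4)*(n^3 + 5*n^2 + 4*n) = n*(n - 5)*(n + 4)*(n^2 + 5*n + 4) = n*(n - 5)*(n + 1)*(n + 4)*(n + 4)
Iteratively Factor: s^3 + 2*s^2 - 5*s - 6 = (s + 1)*(s^2 + s - 6) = (s + 1)*(s + 3)*(s - 2)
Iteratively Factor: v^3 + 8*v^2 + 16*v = (v + 4)*(v^2 + 4*v) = v*(v + 4)*(v + 4)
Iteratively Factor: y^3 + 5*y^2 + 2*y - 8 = (y + 4)*(y^2 + y - 2) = (y - 1)*(y + 4)*(y + 2)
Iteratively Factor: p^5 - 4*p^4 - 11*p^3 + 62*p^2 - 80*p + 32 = (p + 4)*(p^4 - 8*p^3 + 21*p^2 - 22*p + 8) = (p - 2)*(p + 4)*(p^3 - 6*p^2 + 9*p - 4) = (p - 4)*(p - 2)*(p + 4)*(p^2 - 2*p + 1) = (p - 4)*(p - 2)*(p - 1)*(p + 4)*(p - 1)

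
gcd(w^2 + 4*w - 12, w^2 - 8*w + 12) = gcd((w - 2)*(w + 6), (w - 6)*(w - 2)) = w - 2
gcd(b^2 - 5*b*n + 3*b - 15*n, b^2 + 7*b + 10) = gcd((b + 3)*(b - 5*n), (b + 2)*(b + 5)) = 1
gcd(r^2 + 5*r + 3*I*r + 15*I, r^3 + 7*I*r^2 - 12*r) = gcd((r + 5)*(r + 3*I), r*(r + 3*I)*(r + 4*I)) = r + 3*I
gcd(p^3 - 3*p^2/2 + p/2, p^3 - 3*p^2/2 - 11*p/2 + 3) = p - 1/2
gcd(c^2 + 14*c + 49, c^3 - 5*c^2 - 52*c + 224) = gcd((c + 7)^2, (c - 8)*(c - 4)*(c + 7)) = c + 7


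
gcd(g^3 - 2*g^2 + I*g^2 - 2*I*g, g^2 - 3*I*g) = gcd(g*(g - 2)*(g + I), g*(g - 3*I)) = g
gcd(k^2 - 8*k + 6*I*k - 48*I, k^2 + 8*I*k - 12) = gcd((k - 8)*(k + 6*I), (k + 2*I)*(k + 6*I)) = k + 6*I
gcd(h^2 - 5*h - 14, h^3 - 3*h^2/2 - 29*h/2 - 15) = h + 2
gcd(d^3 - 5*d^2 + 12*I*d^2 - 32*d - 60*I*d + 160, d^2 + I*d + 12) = d + 4*I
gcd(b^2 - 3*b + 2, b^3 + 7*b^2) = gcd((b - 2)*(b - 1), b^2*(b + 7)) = 1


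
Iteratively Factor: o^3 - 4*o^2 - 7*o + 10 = (o - 5)*(o^2 + o - 2) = (o - 5)*(o + 2)*(o - 1)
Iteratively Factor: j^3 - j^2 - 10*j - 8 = (j - 4)*(j^2 + 3*j + 2) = (j - 4)*(j + 2)*(j + 1)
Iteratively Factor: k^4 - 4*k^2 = (k)*(k^3 - 4*k) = k^2*(k^2 - 4) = k^2*(k + 2)*(k - 2)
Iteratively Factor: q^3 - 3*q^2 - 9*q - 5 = (q + 1)*(q^2 - 4*q - 5) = (q + 1)^2*(q - 5)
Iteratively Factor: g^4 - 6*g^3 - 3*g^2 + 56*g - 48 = (g - 4)*(g^3 - 2*g^2 - 11*g + 12) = (g - 4)*(g - 1)*(g^2 - g - 12) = (g - 4)^2*(g - 1)*(g + 3)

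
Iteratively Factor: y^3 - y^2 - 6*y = (y)*(y^2 - y - 6) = y*(y - 3)*(y + 2)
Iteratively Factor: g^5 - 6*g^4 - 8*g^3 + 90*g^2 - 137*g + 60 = (g - 5)*(g^4 - g^3 - 13*g^2 + 25*g - 12) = (g - 5)*(g - 1)*(g^3 - 13*g + 12) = (g - 5)*(g - 1)*(g + 4)*(g^2 - 4*g + 3) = (g - 5)*(g - 1)^2*(g + 4)*(g - 3)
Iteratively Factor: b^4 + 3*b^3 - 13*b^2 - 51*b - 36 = (b + 3)*(b^3 - 13*b - 12) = (b + 1)*(b + 3)*(b^2 - b - 12) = (b - 4)*(b + 1)*(b + 3)*(b + 3)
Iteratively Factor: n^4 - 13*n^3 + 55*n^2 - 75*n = (n - 5)*(n^3 - 8*n^2 + 15*n) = (n - 5)^2*(n^2 - 3*n) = n*(n - 5)^2*(n - 3)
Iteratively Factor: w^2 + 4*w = (w + 4)*(w)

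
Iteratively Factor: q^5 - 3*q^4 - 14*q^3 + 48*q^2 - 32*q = (q)*(q^4 - 3*q^3 - 14*q^2 + 48*q - 32) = q*(q + 4)*(q^3 - 7*q^2 + 14*q - 8) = q*(q - 2)*(q + 4)*(q^2 - 5*q + 4) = q*(q - 2)*(q - 1)*(q + 4)*(q - 4)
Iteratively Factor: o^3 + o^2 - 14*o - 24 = (o + 2)*(o^2 - o - 12) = (o - 4)*(o + 2)*(o + 3)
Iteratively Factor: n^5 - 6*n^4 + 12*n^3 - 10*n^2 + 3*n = (n)*(n^4 - 6*n^3 + 12*n^2 - 10*n + 3) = n*(n - 3)*(n^3 - 3*n^2 + 3*n - 1) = n*(n - 3)*(n - 1)*(n^2 - 2*n + 1) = n*(n - 3)*(n - 1)^2*(n - 1)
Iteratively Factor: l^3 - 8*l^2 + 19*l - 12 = (l - 4)*(l^2 - 4*l + 3) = (l - 4)*(l - 1)*(l - 3)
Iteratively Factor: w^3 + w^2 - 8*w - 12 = (w + 2)*(w^2 - w - 6) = (w + 2)^2*(w - 3)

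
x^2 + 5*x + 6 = (x + 2)*(x + 3)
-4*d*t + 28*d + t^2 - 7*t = (-4*d + t)*(t - 7)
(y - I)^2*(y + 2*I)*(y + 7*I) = y^4 + 7*I*y^3 + 3*y^2 + 19*I*y + 14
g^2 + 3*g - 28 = (g - 4)*(g + 7)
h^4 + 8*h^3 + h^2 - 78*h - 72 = (h - 3)*(h + 1)*(h + 4)*(h + 6)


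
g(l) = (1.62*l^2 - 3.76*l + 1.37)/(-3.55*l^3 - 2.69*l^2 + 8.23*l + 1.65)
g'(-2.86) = 0.72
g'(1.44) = -2.40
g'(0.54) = -0.40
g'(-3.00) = 0.55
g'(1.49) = -1.31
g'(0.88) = -0.38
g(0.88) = -0.16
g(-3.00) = 0.56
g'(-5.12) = 0.06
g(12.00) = -0.03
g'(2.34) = -0.04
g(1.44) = 0.26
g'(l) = (3.24*l - 3.76)/(-3.55*l^3 - 2.69*l^2 + 8.23*l + 1.65) + (1.62*l^2 - 3.76*l + 1.37)*(10.65*l^2 + 5.38*l - 8.23)/(-3.55*l^3 - 2.69*l^2 + 8.23*l + 1.65)^2 = (5.751*l^4 - 26.696*l^3 + 17.8087*l^2 + 12.7166*l - 17.4791)/(12.6025*l^6 + 19.099*l^5 - 51.1969*l^4 - 55.9924*l^3 + 58.8559*l^2 + 27.159*l + 2.7225)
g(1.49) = 0.17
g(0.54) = -0.04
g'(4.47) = 0.00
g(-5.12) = 0.17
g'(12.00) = 0.00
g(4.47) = -0.05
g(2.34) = -0.04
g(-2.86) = 0.65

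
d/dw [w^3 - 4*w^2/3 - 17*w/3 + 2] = 3*w^2 - 8*w/3 - 17/3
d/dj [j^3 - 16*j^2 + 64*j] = 3*j^2 - 32*j + 64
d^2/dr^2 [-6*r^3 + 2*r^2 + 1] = 4 - 36*r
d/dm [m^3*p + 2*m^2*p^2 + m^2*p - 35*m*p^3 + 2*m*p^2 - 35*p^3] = p*(3*m^2 + 4*m*p + 2*m - 35*p^2 + 2*p)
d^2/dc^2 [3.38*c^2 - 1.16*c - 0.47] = 6.76000000000000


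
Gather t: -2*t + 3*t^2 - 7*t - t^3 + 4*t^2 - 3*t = -t^3 + 7*t^2 - 12*t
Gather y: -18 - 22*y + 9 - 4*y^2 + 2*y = -4*y^2 - 20*y - 9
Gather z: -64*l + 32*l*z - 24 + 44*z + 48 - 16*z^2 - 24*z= -64*l - 16*z^2 + z*(32*l + 20) + 24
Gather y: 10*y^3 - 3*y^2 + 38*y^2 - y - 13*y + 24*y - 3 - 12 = 10*y^3 + 35*y^2 + 10*y - 15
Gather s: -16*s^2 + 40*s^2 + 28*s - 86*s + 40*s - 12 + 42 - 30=24*s^2 - 18*s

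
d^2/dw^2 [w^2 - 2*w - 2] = 2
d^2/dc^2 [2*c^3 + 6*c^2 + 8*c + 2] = 12*c + 12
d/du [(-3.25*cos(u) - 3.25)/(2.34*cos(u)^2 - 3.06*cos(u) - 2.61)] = (-7.605*cos(u)^2 - 15.21*cos(u) + 1.4625)*sin(u)/(5.4756*cos(u)^4 - 14.3208*cos(u)^3 - 2.8512*cos(u)^2 + 15.9732*cos(u) + 6.8121)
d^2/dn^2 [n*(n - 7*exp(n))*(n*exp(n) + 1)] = n^3*exp(n) - 28*n^2*exp(2*n) + 6*n^2*exp(n) - 56*n*exp(2*n) - n*exp(n) - 14*exp(2*n) - 14*exp(n) + 2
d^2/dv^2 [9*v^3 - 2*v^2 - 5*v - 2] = 54*v - 4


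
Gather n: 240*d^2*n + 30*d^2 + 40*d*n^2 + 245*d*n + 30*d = 30*d^2 + 40*d*n^2 + 30*d + n*(240*d^2 + 245*d)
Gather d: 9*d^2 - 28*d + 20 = 9*d^2 - 28*d + 20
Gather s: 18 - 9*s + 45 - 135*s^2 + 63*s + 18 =-135*s^2 + 54*s + 81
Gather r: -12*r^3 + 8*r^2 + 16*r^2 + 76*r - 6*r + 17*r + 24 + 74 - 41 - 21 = -12*r^3 + 24*r^2 + 87*r + 36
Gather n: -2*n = -2*n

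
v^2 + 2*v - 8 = (v - 2)*(v + 4)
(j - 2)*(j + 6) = j^2 + 4*j - 12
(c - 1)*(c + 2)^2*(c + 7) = c^4 + 10*c^3 + 21*c^2 - 4*c - 28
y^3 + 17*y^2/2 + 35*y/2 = y*(y + 7/2)*(y + 5)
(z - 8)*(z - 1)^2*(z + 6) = z^4 - 4*z^3 - 43*z^2 + 94*z - 48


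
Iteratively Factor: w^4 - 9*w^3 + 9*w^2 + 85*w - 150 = (w + 3)*(w^3 - 12*w^2 + 45*w - 50) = (w - 5)*(w + 3)*(w^2 - 7*w + 10) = (w - 5)*(w - 2)*(w + 3)*(w - 5)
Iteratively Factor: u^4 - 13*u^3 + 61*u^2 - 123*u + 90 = (u - 2)*(u^3 - 11*u^2 + 39*u - 45) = (u - 5)*(u - 2)*(u^2 - 6*u + 9) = (u - 5)*(u - 3)*(u - 2)*(u - 3)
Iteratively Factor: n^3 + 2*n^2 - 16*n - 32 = (n + 2)*(n^2 - 16) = (n + 2)*(n + 4)*(n - 4)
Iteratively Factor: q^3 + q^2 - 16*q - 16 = (q - 4)*(q^2 + 5*q + 4) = (q - 4)*(q + 4)*(q + 1)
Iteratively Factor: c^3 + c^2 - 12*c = (c + 4)*(c^2 - 3*c) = (c - 3)*(c + 4)*(c)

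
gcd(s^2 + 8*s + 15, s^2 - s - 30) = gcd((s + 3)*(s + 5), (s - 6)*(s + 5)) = s + 5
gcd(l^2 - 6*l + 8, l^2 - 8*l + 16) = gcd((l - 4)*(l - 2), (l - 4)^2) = l - 4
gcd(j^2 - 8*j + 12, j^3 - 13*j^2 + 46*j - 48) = j - 2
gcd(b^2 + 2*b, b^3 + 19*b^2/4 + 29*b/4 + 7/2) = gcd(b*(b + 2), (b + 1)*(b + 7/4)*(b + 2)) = b + 2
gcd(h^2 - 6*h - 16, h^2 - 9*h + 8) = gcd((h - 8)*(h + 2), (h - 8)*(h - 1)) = h - 8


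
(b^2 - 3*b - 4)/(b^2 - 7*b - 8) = (b - 4)/(b - 8)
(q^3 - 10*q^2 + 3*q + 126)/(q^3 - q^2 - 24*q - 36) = (q - 7)/(q + 2)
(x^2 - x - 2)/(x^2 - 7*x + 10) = (x + 1)/(x - 5)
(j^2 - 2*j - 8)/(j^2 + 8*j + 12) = (j - 4)/(j + 6)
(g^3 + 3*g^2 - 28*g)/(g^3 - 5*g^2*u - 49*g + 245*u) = g*(4 - g)/(-g^2 + 5*g*u + 7*g - 35*u)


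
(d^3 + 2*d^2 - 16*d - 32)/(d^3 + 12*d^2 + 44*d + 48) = (d - 4)/(d + 6)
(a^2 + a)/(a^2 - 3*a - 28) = a*(a + 1)/(a^2 - 3*a - 28)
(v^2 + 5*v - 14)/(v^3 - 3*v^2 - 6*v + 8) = (v^2 + 5*v - 14)/(v^3 - 3*v^2 - 6*v + 8)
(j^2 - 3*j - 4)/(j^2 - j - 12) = (j + 1)/(j + 3)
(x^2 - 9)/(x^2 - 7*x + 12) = (x + 3)/(x - 4)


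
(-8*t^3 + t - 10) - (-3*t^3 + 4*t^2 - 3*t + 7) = -5*t^3 - 4*t^2 + 4*t - 17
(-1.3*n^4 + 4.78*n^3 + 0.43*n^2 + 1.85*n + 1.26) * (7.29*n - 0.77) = -9.477*n^5 + 35.8472*n^4 - 0.5459*n^3 + 13.1554*n^2 + 7.7609*n - 0.9702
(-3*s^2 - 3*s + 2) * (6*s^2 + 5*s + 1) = -18*s^4 - 33*s^3 - 6*s^2 + 7*s + 2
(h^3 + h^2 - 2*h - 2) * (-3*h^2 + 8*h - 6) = -3*h^5 + 5*h^4 + 8*h^3 - 16*h^2 - 4*h + 12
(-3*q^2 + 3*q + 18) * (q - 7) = -3*q^3 + 24*q^2 - 3*q - 126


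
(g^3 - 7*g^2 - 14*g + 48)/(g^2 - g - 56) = (g^2 + g - 6)/(g + 7)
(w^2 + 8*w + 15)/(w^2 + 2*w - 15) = (w + 3)/(w - 3)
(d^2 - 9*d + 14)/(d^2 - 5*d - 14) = (d - 2)/(d + 2)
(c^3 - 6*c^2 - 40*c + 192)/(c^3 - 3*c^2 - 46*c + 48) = (c - 4)/(c - 1)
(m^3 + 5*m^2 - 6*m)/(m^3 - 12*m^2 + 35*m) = (m^2 + 5*m - 6)/(m^2 - 12*m + 35)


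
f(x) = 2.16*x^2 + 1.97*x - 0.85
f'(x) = 4.32*x + 1.97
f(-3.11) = 13.92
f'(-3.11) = -11.47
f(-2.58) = 8.45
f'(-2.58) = -9.18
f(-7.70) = 112.05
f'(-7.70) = -31.29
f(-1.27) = 0.13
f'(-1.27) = -3.52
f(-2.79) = 10.47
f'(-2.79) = -10.08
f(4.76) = 57.47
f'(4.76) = 22.53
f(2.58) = 18.61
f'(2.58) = 13.12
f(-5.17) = 46.70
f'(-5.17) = -20.36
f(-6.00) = 65.09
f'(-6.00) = -23.95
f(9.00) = 191.84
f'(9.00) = 40.85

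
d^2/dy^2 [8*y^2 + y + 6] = 16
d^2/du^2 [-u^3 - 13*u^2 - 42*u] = -6*u - 26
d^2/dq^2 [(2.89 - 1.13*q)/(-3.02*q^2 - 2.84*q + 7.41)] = ((11.0372 - 20.4756*q)*(3.02*q^2 + 2.84*q - 7.41) + (1.13*q - 2.89)*(6.04*q + 2.84)*(12.08*q + 5.68))/(3.02*q^2 + 2.84*q - 7.41)^3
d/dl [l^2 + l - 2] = 2*l + 1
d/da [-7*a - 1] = -7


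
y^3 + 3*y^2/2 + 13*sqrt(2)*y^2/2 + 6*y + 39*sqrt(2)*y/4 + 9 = (y + 3/2)*(y + sqrt(2)/2)*(y + 6*sqrt(2))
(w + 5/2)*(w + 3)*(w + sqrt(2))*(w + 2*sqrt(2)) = w^4 + 3*sqrt(2)*w^3 + 11*w^3/2 + 23*w^2/2 + 33*sqrt(2)*w^2/2 + 22*w + 45*sqrt(2)*w/2 + 30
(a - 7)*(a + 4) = a^2 - 3*a - 28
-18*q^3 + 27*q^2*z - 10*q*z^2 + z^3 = (-6*q + z)*(-3*q + z)*(-q + z)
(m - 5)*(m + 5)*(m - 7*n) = m^3 - 7*m^2*n - 25*m + 175*n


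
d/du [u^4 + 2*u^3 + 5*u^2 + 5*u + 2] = 4*u^3 + 6*u^2 + 10*u + 5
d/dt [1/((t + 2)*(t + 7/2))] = 2*(-4*t - 11)/(4*t^4 + 44*t^3 + 177*t^2 + 308*t + 196)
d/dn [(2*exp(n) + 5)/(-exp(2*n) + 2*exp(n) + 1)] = 2*(-(1 - exp(n))*(2*exp(n) + 5) - exp(2*n) + 2*exp(n) + 1)*exp(n)/(-exp(2*n) + 2*exp(n) + 1)^2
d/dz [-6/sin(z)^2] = 12*cos(z)/sin(z)^3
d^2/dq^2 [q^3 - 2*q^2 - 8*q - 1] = 6*q - 4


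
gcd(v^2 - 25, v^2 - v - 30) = v + 5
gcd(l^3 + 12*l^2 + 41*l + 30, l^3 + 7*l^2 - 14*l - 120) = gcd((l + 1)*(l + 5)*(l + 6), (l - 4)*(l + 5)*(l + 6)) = l^2 + 11*l + 30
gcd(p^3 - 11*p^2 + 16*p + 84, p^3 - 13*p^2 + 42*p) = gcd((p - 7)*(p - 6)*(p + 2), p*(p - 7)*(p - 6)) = p^2 - 13*p + 42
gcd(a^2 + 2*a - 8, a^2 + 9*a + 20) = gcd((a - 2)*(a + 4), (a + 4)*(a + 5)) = a + 4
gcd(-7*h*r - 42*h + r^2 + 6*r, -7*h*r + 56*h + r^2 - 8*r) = -7*h + r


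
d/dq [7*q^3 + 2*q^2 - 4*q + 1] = 21*q^2 + 4*q - 4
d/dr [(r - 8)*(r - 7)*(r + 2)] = 3*r^2 - 26*r + 26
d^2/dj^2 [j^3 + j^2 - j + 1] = 6*j + 2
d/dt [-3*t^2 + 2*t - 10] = 2 - 6*t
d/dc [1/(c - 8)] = -1/(c - 8)^2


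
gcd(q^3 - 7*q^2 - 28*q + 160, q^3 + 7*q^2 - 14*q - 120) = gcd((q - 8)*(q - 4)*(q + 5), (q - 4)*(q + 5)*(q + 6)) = q^2 + q - 20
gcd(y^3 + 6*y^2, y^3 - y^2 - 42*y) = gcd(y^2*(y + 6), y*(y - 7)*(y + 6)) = y^2 + 6*y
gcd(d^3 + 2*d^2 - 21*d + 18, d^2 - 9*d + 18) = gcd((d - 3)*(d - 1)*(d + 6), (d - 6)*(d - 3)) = d - 3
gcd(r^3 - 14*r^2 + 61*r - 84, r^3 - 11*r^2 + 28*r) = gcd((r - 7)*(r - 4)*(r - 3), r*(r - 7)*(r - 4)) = r^2 - 11*r + 28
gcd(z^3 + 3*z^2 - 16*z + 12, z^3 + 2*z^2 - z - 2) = z - 1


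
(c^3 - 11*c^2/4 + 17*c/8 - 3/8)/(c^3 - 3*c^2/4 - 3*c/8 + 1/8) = (2*c - 3)/(2*c + 1)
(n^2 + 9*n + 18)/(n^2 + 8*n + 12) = (n + 3)/(n + 2)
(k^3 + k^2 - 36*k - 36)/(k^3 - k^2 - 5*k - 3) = (k^2 - 36)/(k^2 - 2*k - 3)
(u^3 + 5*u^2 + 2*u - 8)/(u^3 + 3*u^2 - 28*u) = (u^3 + 5*u^2 + 2*u - 8)/(u*(u^2 + 3*u - 28))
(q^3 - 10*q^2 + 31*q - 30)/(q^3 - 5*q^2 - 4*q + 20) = (q - 3)/(q + 2)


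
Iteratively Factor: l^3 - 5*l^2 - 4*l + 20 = (l - 2)*(l^2 - 3*l - 10) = (l - 2)*(l + 2)*(l - 5)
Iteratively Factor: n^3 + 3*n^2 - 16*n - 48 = (n + 3)*(n^2 - 16) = (n - 4)*(n + 3)*(n + 4)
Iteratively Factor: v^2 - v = (v - 1)*(v)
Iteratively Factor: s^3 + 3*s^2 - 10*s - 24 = (s - 3)*(s^2 + 6*s + 8) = (s - 3)*(s + 4)*(s + 2)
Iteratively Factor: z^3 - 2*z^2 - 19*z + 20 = (z + 4)*(z^2 - 6*z + 5) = (z - 1)*(z + 4)*(z - 5)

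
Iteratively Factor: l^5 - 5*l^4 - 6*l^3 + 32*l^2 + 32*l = (l + 2)*(l^4 - 7*l^3 + 8*l^2 + 16*l) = (l - 4)*(l + 2)*(l^3 - 3*l^2 - 4*l) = (l - 4)*(l + 1)*(l + 2)*(l^2 - 4*l) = (l - 4)^2*(l + 1)*(l + 2)*(l)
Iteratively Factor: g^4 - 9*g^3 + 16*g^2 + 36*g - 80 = (g - 5)*(g^3 - 4*g^2 - 4*g + 16) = (g - 5)*(g - 2)*(g^2 - 2*g - 8) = (g - 5)*(g - 4)*(g - 2)*(g + 2)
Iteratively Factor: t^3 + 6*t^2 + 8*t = (t + 2)*(t^2 + 4*t) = t*(t + 2)*(t + 4)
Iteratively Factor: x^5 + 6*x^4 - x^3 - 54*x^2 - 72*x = (x + 3)*(x^4 + 3*x^3 - 10*x^2 - 24*x) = (x - 3)*(x + 3)*(x^3 + 6*x^2 + 8*x) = (x - 3)*(x + 2)*(x + 3)*(x^2 + 4*x) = x*(x - 3)*(x + 2)*(x + 3)*(x + 4)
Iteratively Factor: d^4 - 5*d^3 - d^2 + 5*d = (d)*(d^3 - 5*d^2 - d + 5) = d*(d + 1)*(d^2 - 6*d + 5) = d*(d - 1)*(d + 1)*(d - 5)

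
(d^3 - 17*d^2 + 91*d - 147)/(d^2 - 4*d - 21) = (d^2 - 10*d + 21)/(d + 3)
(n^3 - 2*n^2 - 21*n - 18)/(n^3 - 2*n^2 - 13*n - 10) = (n^2 - 3*n - 18)/(n^2 - 3*n - 10)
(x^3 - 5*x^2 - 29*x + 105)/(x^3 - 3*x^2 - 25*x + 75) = (x - 7)/(x - 5)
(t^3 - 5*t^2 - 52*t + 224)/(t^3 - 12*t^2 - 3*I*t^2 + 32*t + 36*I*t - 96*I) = (t + 7)/(t - 3*I)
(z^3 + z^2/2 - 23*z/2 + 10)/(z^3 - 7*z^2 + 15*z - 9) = (z^2 + 3*z/2 - 10)/(z^2 - 6*z + 9)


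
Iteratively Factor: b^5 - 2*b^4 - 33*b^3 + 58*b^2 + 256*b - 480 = (b - 2)*(b^4 - 33*b^2 - 8*b + 240) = (b - 2)*(b + 4)*(b^3 - 4*b^2 - 17*b + 60) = (b - 3)*(b - 2)*(b + 4)*(b^2 - b - 20) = (b - 3)*(b - 2)*(b + 4)^2*(b - 5)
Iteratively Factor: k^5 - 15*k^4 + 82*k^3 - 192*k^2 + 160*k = (k)*(k^4 - 15*k^3 + 82*k^2 - 192*k + 160) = k*(k - 5)*(k^3 - 10*k^2 + 32*k - 32) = k*(k - 5)*(k - 4)*(k^2 - 6*k + 8) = k*(k - 5)*(k - 4)*(k - 2)*(k - 4)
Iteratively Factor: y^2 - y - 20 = (y - 5)*(y + 4)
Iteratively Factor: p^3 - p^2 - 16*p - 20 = (p + 2)*(p^2 - 3*p - 10) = (p + 2)^2*(p - 5)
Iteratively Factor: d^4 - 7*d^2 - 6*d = (d - 3)*(d^3 + 3*d^2 + 2*d) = d*(d - 3)*(d^2 + 3*d + 2) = d*(d - 3)*(d + 2)*(d + 1)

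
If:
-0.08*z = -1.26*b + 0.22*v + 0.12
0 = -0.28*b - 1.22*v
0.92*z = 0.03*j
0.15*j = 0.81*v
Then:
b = 0.09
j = -0.11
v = -0.02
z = -0.00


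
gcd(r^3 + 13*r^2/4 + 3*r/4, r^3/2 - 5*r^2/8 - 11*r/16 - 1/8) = r + 1/4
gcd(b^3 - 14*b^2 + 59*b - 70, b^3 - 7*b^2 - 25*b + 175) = b^2 - 12*b + 35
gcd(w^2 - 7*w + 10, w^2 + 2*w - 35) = w - 5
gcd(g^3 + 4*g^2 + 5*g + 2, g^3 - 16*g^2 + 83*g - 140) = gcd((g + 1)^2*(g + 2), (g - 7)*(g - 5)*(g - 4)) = 1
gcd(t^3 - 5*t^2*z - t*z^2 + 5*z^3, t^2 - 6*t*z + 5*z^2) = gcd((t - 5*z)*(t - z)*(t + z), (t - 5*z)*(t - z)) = t^2 - 6*t*z + 5*z^2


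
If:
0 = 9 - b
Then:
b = 9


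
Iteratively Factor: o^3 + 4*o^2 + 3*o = (o + 1)*(o^2 + 3*o) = o*(o + 1)*(o + 3)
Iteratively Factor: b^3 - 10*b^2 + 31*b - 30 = (b - 2)*(b^2 - 8*b + 15) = (b - 5)*(b - 2)*(b - 3)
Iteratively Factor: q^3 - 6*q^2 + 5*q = (q - 1)*(q^2 - 5*q) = q*(q - 1)*(q - 5)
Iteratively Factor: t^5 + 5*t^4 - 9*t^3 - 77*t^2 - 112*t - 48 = (t - 4)*(t^4 + 9*t^3 + 27*t^2 + 31*t + 12) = (t - 4)*(t + 3)*(t^3 + 6*t^2 + 9*t + 4) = (t - 4)*(t + 1)*(t + 3)*(t^2 + 5*t + 4) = (t - 4)*(t + 1)*(t + 3)*(t + 4)*(t + 1)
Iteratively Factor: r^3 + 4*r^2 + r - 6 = (r + 3)*(r^2 + r - 2) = (r + 2)*(r + 3)*(r - 1)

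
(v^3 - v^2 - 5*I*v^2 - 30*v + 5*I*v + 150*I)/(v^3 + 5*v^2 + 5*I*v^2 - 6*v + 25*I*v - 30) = (v^2 - v*(6 + 5*I) + 30*I)/(v^2 + 5*I*v - 6)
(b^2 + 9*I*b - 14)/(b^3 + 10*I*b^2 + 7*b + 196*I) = (b + 2*I)/(b^2 + 3*I*b + 28)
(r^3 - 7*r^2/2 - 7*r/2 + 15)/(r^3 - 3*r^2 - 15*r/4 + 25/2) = 2*(r - 3)/(2*r - 5)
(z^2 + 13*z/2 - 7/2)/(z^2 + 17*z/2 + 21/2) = (2*z - 1)/(2*z + 3)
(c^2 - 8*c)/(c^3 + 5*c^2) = (c - 8)/(c*(c + 5))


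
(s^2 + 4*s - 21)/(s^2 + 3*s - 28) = (s - 3)/(s - 4)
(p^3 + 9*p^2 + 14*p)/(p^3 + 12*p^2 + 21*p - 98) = p*(p + 2)/(p^2 + 5*p - 14)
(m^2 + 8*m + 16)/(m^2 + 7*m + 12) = (m + 4)/(m + 3)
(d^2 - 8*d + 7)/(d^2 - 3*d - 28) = (d - 1)/(d + 4)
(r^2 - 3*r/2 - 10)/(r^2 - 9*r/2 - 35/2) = (r - 4)/(r - 7)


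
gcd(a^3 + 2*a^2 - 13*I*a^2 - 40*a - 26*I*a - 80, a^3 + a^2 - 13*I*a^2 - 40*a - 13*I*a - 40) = a^2 - 13*I*a - 40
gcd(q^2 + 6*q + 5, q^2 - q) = 1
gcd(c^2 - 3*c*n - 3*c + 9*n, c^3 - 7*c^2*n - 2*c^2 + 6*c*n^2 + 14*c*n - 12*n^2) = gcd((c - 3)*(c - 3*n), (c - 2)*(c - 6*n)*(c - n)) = 1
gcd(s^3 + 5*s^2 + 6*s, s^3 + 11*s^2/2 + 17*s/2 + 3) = s^2 + 5*s + 6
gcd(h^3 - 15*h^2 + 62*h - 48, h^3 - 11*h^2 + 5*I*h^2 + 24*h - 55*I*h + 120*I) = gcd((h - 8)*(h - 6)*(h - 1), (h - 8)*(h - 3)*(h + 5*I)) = h - 8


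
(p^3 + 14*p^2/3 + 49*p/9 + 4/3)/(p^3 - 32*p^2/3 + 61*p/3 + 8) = (p^2 + 13*p/3 + 4)/(p^2 - 11*p + 24)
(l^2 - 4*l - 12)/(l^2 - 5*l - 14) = (l - 6)/(l - 7)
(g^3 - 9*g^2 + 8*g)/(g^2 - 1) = g*(g - 8)/(g + 1)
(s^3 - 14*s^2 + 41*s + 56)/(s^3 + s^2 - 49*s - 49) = (s - 8)/(s + 7)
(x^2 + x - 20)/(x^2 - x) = (x^2 + x - 20)/(x*(x - 1))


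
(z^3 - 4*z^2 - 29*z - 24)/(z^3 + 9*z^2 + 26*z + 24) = (z^2 - 7*z - 8)/(z^2 + 6*z + 8)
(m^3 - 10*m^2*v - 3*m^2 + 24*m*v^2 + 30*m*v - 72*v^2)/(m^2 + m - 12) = (m^2 - 10*m*v + 24*v^2)/(m + 4)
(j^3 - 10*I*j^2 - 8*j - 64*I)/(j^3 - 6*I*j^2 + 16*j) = (j - 4*I)/j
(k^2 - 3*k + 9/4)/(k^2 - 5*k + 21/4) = (2*k - 3)/(2*k - 7)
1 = 1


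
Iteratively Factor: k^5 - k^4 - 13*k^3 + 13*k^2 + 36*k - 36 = (k - 1)*(k^4 - 13*k^2 + 36) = (k - 2)*(k - 1)*(k^3 + 2*k^2 - 9*k - 18) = (k - 2)*(k - 1)*(k + 3)*(k^2 - k - 6) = (k - 3)*(k - 2)*(k - 1)*(k + 3)*(k + 2)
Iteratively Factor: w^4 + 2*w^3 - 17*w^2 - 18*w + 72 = (w + 3)*(w^3 - w^2 - 14*w + 24) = (w - 3)*(w + 3)*(w^2 + 2*w - 8) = (w - 3)*(w - 2)*(w + 3)*(w + 4)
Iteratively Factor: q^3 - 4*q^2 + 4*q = (q)*(q^2 - 4*q + 4) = q*(q - 2)*(q - 2)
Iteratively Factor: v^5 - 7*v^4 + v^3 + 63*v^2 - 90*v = (v - 3)*(v^4 - 4*v^3 - 11*v^2 + 30*v) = v*(v - 3)*(v^3 - 4*v^2 - 11*v + 30) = v*(v - 5)*(v - 3)*(v^2 + v - 6) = v*(v - 5)*(v - 3)*(v - 2)*(v + 3)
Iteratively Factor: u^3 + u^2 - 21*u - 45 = (u + 3)*(u^2 - 2*u - 15) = (u + 3)^2*(u - 5)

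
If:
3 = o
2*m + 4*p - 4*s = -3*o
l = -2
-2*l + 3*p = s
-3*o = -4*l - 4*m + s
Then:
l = -2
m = 147/26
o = 3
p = 7/13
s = 73/13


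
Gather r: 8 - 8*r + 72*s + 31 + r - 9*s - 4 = -7*r + 63*s + 35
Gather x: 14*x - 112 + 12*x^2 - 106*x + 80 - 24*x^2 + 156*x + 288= -12*x^2 + 64*x + 256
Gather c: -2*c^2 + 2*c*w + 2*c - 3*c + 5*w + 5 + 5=-2*c^2 + c*(2*w - 1) + 5*w + 10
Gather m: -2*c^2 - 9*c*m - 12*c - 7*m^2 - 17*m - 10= -2*c^2 - 12*c - 7*m^2 + m*(-9*c - 17) - 10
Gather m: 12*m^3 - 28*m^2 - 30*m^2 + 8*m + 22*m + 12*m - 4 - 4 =12*m^3 - 58*m^2 + 42*m - 8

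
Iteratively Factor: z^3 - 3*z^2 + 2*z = (z - 2)*(z^2 - z) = z*(z - 2)*(z - 1)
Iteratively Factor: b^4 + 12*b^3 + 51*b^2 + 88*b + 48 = (b + 3)*(b^3 + 9*b^2 + 24*b + 16) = (b + 3)*(b + 4)*(b^2 + 5*b + 4) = (b + 3)*(b + 4)^2*(b + 1)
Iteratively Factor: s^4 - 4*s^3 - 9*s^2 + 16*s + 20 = (s + 2)*(s^3 - 6*s^2 + 3*s + 10) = (s - 2)*(s + 2)*(s^2 - 4*s - 5) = (s - 2)*(s + 1)*(s + 2)*(s - 5)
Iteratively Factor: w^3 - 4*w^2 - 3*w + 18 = (w + 2)*(w^2 - 6*w + 9) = (w - 3)*(w + 2)*(w - 3)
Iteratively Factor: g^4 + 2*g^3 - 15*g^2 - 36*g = (g)*(g^3 + 2*g^2 - 15*g - 36) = g*(g + 3)*(g^2 - g - 12) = g*(g + 3)^2*(g - 4)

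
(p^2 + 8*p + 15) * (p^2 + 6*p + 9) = p^4 + 14*p^3 + 72*p^2 + 162*p + 135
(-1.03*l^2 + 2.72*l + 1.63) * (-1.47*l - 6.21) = 1.5141*l^3 + 2.3979*l^2 - 19.2873*l - 10.1223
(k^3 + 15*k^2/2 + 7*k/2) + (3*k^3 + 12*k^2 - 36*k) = 4*k^3 + 39*k^2/2 - 65*k/2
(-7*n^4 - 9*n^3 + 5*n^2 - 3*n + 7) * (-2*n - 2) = 14*n^5 + 32*n^4 + 8*n^3 - 4*n^2 - 8*n - 14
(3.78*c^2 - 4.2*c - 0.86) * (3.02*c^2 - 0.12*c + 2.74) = 11.4156*c^4 - 13.1376*c^3 + 8.264*c^2 - 11.4048*c - 2.3564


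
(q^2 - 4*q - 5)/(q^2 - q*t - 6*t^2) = (-q^2 + 4*q + 5)/(-q^2 + q*t + 6*t^2)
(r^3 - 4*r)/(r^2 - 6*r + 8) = r*(r + 2)/(r - 4)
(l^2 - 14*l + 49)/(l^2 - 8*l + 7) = (l - 7)/(l - 1)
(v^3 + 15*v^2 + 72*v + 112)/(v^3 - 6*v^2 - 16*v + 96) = (v^2 + 11*v + 28)/(v^2 - 10*v + 24)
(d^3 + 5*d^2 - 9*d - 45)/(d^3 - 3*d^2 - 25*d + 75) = (d + 3)/(d - 5)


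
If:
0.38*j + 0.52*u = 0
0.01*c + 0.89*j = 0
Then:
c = 121.789473684211*u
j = -1.36842105263158*u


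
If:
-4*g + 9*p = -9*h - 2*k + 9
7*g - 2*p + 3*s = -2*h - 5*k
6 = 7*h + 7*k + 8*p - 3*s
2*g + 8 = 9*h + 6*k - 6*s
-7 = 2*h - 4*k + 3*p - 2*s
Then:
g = -3112/2105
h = 2312/6315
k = 5207/4210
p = -1882/6315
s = 11941/12630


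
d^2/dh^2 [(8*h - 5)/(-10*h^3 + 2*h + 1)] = 4*(2*(8*h - 5)*(15*h^2 - 1)^2 + (120*h^2 + 15*h*(8*h - 5) - 8)*(-10*h^3 + 2*h + 1))/(-10*h^3 + 2*h + 1)^3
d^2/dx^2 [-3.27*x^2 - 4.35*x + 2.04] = -6.54000000000000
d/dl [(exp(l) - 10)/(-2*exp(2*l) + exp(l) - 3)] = ((exp(l) - 10)*(4*exp(l) - 1) - 2*exp(2*l) + exp(l) - 3)*exp(l)/(2*exp(2*l) - exp(l) + 3)^2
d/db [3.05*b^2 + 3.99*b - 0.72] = 6.1*b + 3.99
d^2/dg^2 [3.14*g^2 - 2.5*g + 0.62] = 6.28000000000000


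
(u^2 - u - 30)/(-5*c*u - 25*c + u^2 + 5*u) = (u - 6)/(-5*c + u)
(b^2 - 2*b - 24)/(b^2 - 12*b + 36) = (b + 4)/(b - 6)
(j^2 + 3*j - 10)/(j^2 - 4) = (j + 5)/(j + 2)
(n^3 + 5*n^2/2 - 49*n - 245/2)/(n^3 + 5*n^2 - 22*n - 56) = (2*n^2 - 9*n - 35)/(2*(n^2 - 2*n - 8))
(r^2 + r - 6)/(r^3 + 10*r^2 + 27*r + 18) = (r - 2)/(r^2 + 7*r + 6)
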